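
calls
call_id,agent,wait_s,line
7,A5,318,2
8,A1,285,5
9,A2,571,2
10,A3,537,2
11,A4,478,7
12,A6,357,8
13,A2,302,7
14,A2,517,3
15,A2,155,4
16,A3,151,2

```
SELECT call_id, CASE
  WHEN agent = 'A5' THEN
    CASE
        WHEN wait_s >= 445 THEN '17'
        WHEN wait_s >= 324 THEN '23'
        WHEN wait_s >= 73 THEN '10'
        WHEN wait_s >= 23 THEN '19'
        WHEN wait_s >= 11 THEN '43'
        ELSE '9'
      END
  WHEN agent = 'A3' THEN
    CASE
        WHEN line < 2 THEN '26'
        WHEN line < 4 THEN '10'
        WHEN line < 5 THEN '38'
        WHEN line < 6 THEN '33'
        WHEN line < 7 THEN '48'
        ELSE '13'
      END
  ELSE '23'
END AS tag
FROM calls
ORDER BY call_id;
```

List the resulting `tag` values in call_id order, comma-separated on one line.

call_id=7: agent='A5' → inner[wait_s >= 73] → 10
call_id=8: agent='A1' → outer ELSE → 23
call_id=9: agent='A2' → outer ELSE → 23
call_id=10: agent='A3' → inner[line < 4] → 10
call_id=11: agent='A4' → outer ELSE → 23
call_id=12: agent='A6' → outer ELSE → 23
call_id=13: agent='A2' → outer ELSE → 23
call_id=14: agent='A2' → outer ELSE → 23
call_id=15: agent='A2' → outer ELSE → 23
call_id=16: agent='A3' → inner[line < 4] → 10

10, 23, 23, 10, 23, 23, 23, 23, 23, 10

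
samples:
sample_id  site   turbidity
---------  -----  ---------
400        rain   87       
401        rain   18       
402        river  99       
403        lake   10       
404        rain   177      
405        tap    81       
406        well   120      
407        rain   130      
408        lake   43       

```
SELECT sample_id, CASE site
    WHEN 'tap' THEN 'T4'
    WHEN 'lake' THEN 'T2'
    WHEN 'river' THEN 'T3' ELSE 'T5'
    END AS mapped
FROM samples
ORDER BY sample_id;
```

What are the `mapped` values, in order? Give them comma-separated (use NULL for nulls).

sample_id=400: ELSE → T5
sample_id=401: ELSE → T5
sample_id=402: site='river' → T3
sample_id=403: site='lake' → T2
sample_id=404: ELSE → T5
sample_id=405: site='tap' → T4
sample_id=406: ELSE → T5
sample_id=407: ELSE → T5
sample_id=408: site='lake' → T2

T5, T5, T3, T2, T5, T4, T5, T5, T2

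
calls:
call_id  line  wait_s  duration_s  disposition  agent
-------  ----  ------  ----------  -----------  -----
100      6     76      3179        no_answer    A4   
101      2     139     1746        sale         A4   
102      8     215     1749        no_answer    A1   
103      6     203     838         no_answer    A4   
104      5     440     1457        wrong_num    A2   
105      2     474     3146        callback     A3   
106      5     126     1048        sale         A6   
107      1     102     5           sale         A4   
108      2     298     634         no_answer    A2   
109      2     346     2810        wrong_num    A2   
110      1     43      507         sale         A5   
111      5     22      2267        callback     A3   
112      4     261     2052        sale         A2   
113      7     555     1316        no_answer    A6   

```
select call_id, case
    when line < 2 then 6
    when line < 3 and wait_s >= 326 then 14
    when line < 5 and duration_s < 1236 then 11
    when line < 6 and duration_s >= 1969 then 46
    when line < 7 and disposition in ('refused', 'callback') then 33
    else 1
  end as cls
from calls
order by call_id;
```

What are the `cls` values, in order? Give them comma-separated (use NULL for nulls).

1, 1, 1, 1, 1, 14, 1, 6, 11, 14, 6, 46, 46, 1

call_id=100: ELSE → 1
call_id=101: ELSE → 1
call_id=102: ELSE → 1
call_id=103: ELSE → 1
call_id=104: ELSE → 1
call_id=105: line < 3 and wait_s >= 326 → 14
call_id=106: ELSE → 1
call_id=107: line < 2 → 6
call_id=108: line < 5 and duration_s < 1236 → 11
call_id=109: line < 3 and wait_s >= 326 → 14
call_id=110: line < 2 → 6
call_id=111: line < 6 and duration_s >= 1969 → 46
call_id=112: line < 6 and duration_s >= 1969 → 46
call_id=113: ELSE → 1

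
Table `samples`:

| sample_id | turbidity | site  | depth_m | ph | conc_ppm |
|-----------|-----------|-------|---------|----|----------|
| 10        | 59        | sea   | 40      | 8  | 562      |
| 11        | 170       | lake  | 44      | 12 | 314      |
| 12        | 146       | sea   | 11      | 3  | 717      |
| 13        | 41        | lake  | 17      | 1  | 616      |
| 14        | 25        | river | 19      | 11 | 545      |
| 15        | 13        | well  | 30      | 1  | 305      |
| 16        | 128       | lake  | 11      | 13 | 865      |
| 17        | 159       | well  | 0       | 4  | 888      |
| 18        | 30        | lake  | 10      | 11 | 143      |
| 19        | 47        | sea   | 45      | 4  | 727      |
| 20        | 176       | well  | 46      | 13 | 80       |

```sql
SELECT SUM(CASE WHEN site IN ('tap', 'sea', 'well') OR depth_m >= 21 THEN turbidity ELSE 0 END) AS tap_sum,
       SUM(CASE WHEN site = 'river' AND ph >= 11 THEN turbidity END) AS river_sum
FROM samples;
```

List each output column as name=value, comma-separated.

[tap_sum: site IN ('tap', 'sea', 'well') OR depth_m >= 21]
sample_id=10: ✓ → 59
sample_id=11: ✓ → 170
sample_id=12: ✓ → 146
sample_id=13: ✗
sample_id=14: ✗
sample_id=15: ✓ → 13
sample_id=16: ✗
sample_id=17: ✓ → 159
sample_id=18: ✗
sample_id=19: ✓ → 47
sample_id=20: ✓ → 176
tap_sum = 59 + 170 + 146 + 13 + 159 + 47 + 176 = 770
—
[river_sum: site = 'river' AND ph >= 11]
sample_id=10: ✗
sample_id=11: ✗
sample_id=12: ✗
sample_id=13: ✗
sample_id=14: ✓ → 25
sample_id=15: ✗
sample_id=16: ✗
sample_id=17: ✗
sample_id=18: ✗
sample_id=19: ✗
sample_id=20: ✗
river_sum = 25

tap_sum=770, river_sum=25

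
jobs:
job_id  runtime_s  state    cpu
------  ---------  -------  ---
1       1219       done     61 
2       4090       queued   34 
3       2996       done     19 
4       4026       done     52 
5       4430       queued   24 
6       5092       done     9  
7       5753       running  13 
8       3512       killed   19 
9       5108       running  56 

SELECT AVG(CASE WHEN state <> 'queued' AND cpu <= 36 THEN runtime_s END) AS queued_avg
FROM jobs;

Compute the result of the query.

4338.25

job_id=1: ✗
job_id=2: ✗
job_id=3: ✓ → 2996
job_id=4: ✗
job_id=5: ✗
job_id=6: ✓ → 5092
job_id=7: ✓ → 5753
job_id=8: ✓ → 3512
job_id=9: ✗
queued_avg = (2996 + 5092 + 5753 + 3512) / 4 = 4338.25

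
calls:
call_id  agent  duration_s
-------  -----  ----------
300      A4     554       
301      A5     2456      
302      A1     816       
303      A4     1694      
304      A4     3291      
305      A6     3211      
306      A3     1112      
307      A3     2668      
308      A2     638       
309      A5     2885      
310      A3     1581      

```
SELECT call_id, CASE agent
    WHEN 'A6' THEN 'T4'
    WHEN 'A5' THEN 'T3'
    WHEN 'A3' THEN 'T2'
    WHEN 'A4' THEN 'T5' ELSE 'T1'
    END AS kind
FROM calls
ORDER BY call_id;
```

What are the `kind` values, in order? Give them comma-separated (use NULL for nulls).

call_id=300: agent='A4' → T5
call_id=301: agent='A5' → T3
call_id=302: ELSE → T1
call_id=303: agent='A4' → T5
call_id=304: agent='A4' → T5
call_id=305: agent='A6' → T4
call_id=306: agent='A3' → T2
call_id=307: agent='A3' → T2
call_id=308: ELSE → T1
call_id=309: agent='A5' → T3
call_id=310: agent='A3' → T2

T5, T3, T1, T5, T5, T4, T2, T2, T1, T3, T2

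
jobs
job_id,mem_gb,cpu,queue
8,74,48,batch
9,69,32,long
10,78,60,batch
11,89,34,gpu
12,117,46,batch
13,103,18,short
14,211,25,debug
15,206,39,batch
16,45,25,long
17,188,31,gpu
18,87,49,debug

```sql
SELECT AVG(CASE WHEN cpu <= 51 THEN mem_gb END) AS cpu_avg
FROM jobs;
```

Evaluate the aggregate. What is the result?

job_id=8: ✓ → 74
job_id=9: ✓ → 69
job_id=10: ✗
job_id=11: ✓ → 89
job_id=12: ✓ → 117
job_id=13: ✓ → 103
job_id=14: ✓ → 211
job_id=15: ✓ → 206
job_id=16: ✓ → 45
job_id=17: ✓ → 188
job_id=18: ✓ → 87
cpu_avg = (74 + 69 + 89 + 117 + 103 + 211 + 206 + 45 + 188 + 87) / 10 = 118.9

118.9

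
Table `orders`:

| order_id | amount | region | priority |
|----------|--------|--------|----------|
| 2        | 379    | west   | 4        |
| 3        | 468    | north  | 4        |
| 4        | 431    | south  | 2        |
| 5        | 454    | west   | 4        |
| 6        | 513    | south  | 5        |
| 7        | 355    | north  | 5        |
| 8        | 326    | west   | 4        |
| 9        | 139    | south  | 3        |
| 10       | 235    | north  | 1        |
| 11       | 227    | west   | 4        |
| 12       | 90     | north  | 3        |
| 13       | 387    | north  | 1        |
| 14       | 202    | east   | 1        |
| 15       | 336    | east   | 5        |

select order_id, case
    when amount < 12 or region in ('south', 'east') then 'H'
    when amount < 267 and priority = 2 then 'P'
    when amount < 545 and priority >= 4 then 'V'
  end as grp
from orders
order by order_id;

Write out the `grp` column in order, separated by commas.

V, V, H, V, H, V, V, H, NULL, V, NULL, NULL, H, H

order_id=2: amount < 545 and priority >= 4 → V
order_id=3: amount < 545 and priority >= 4 → V
order_id=4: amount < 12 or region in ('south', 'east') → H
order_id=5: amount < 545 and priority >= 4 → V
order_id=6: amount < 12 or region in ('south', 'east') → H
order_id=7: amount < 545 and priority >= 4 → V
order_id=8: amount < 545 and priority >= 4 → V
order_id=9: amount < 12 or region in ('south', 'east') → H
order_id=10: (no match → NULL) → NULL
order_id=11: amount < 545 and priority >= 4 → V
order_id=12: (no match → NULL) → NULL
order_id=13: (no match → NULL) → NULL
order_id=14: amount < 12 or region in ('south', 'east') → H
order_id=15: amount < 12 or region in ('south', 'east') → H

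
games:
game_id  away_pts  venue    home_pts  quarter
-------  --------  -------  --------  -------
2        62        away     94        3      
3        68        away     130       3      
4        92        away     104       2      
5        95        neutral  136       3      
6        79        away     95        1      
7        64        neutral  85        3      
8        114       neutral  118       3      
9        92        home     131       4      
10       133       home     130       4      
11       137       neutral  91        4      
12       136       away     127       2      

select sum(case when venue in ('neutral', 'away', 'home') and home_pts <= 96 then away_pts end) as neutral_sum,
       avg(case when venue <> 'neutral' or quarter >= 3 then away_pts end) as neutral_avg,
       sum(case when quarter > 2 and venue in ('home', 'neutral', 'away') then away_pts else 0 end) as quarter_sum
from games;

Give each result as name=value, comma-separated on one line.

[neutral_sum: venue in ('neutral', 'away', 'home') and home_pts <= 96]
game_id=2: ✓ → 62
game_id=3: ✗
game_id=4: ✗
game_id=5: ✗
game_id=6: ✓ → 79
game_id=7: ✓ → 64
game_id=8: ✗
game_id=9: ✗
game_id=10: ✗
game_id=11: ✓ → 137
game_id=12: ✗
neutral_sum = 62 + 79 + 64 + 137 = 342
—
[neutral_avg: venue <> 'neutral' or quarter >= 3]
game_id=2: ✓ → 62
game_id=3: ✓ → 68
game_id=4: ✓ → 92
game_id=5: ✓ → 95
game_id=6: ✓ → 79
game_id=7: ✓ → 64
game_id=8: ✓ → 114
game_id=9: ✓ → 92
game_id=10: ✓ → 133
game_id=11: ✓ → 137
game_id=12: ✓ → 136
neutral_avg = (62 + 68 + 92 + 95 + 79 + 64 + 114 + 92 + 133 + 137 + 136) / 11 = 97.4545454545
—
[quarter_sum: quarter > 2 and venue in ('home', 'neutral', 'away')]
game_id=2: ✓ → 62
game_id=3: ✓ → 68
game_id=4: ✗
game_id=5: ✓ → 95
game_id=6: ✗
game_id=7: ✓ → 64
game_id=8: ✓ → 114
game_id=9: ✓ → 92
game_id=10: ✓ → 133
game_id=11: ✓ → 137
game_id=12: ✗
quarter_sum = 62 + 68 + 95 + 64 + 114 + 92 + 133 + 137 = 765

neutral_sum=342, neutral_avg=97.4545454545, quarter_sum=765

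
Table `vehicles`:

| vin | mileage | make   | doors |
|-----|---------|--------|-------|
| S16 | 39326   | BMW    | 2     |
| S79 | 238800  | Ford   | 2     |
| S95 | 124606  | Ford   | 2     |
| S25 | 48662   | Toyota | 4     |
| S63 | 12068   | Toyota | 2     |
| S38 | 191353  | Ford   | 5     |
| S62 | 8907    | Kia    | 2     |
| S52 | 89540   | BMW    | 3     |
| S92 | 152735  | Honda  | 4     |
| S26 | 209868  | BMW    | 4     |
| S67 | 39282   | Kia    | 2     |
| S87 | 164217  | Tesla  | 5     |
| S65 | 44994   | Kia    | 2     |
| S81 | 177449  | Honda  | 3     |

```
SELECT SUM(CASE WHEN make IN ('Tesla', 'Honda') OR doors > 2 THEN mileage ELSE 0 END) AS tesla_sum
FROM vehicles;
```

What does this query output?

1033824

vin=S16: ✗
vin=S79: ✗
vin=S95: ✗
vin=S25: ✓ → 48662
vin=S63: ✗
vin=S38: ✓ → 191353
vin=S62: ✗
vin=S52: ✓ → 89540
vin=S92: ✓ → 152735
vin=S26: ✓ → 209868
vin=S67: ✗
vin=S87: ✓ → 164217
vin=S65: ✗
vin=S81: ✓ → 177449
tesla_sum = 48662 + 191353 + 89540 + 152735 + 209868 + 164217 + 177449 = 1033824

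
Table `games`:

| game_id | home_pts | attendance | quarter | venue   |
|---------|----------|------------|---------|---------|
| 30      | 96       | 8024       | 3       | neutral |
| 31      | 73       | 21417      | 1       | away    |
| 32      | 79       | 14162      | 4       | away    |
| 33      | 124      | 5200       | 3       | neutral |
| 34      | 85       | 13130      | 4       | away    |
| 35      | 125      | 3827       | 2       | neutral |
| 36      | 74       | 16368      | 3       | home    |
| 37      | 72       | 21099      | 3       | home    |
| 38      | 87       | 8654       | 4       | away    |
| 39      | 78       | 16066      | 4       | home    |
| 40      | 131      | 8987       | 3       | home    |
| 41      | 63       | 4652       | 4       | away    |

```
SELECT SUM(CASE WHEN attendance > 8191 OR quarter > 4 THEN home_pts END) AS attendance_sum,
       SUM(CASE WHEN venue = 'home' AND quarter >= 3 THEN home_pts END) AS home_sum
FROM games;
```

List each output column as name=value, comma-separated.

attendance_sum=679, home_sum=355

[attendance_sum: attendance > 8191 OR quarter > 4]
game_id=30: ✗
game_id=31: ✓ → 73
game_id=32: ✓ → 79
game_id=33: ✗
game_id=34: ✓ → 85
game_id=35: ✗
game_id=36: ✓ → 74
game_id=37: ✓ → 72
game_id=38: ✓ → 87
game_id=39: ✓ → 78
game_id=40: ✓ → 131
game_id=41: ✗
attendance_sum = 73 + 79 + 85 + 74 + 72 + 87 + 78 + 131 = 679
—
[home_sum: venue = 'home' AND quarter >= 3]
game_id=30: ✗
game_id=31: ✗
game_id=32: ✗
game_id=33: ✗
game_id=34: ✗
game_id=35: ✗
game_id=36: ✓ → 74
game_id=37: ✓ → 72
game_id=38: ✗
game_id=39: ✓ → 78
game_id=40: ✓ → 131
game_id=41: ✗
home_sum = 74 + 72 + 78 + 131 = 355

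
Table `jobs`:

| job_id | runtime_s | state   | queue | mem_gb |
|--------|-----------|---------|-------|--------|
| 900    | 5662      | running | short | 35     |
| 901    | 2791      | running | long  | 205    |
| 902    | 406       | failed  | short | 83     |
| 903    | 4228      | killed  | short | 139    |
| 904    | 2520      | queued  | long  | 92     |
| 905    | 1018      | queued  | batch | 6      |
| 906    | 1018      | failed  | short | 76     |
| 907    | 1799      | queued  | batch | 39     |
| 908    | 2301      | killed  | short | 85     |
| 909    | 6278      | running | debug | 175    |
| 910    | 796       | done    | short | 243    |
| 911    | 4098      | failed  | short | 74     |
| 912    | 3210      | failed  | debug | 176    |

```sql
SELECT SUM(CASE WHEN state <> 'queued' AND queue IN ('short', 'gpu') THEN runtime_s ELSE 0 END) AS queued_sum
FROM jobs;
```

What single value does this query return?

job_id=900: ✓ → 5662
job_id=901: ✗
job_id=902: ✓ → 406
job_id=903: ✓ → 4228
job_id=904: ✗
job_id=905: ✗
job_id=906: ✓ → 1018
job_id=907: ✗
job_id=908: ✓ → 2301
job_id=909: ✗
job_id=910: ✓ → 796
job_id=911: ✓ → 4098
job_id=912: ✗
queued_sum = 5662 + 406 + 4228 + 1018 + 2301 + 796 + 4098 = 18509

18509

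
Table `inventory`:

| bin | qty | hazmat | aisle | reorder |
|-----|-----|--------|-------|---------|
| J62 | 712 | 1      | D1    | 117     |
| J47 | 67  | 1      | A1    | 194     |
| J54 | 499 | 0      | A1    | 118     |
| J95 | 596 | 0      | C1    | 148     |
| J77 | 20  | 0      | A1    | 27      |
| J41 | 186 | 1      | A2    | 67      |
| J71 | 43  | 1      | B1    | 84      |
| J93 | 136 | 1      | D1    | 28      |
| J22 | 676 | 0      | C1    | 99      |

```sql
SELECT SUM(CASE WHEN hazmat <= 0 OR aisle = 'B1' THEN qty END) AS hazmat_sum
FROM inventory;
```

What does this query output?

bin=J62: ✗
bin=J47: ✗
bin=J54: ✓ → 499
bin=J95: ✓ → 596
bin=J77: ✓ → 20
bin=J41: ✗
bin=J71: ✓ → 43
bin=J93: ✗
bin=J22: ✓ → 676
hazmat_sum = 499 + 596 + 20 + 43 + 676 = 1834

1834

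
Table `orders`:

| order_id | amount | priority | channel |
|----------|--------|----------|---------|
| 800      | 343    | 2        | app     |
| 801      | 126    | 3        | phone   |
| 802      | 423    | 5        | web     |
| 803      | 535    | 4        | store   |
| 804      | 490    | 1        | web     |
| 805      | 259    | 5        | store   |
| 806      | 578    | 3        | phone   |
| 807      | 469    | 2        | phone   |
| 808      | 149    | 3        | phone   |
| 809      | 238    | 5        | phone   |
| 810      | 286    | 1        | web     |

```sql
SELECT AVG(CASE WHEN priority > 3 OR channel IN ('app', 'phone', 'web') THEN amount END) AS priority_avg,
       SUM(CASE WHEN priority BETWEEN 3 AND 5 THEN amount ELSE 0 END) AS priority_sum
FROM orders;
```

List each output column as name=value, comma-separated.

[priority_avg: priority > 3 OR channel IN ('app', 'phone', 'web')]
order_id=800: ✓ → 343
order_id=801: ✓ → 126
order_id=802: ✓ → 423
order_id=803: ✓ → 535
order_id=804: ✓ → 490
order_id=805: ✓ → 259
order_id=806: ✓ → 578
order_id=807: ✓ → 469
order_id=808: ✓ → 149
order_id=809: ✓ → 238
order_id=810: ✓ → 286
priority_avg = (343 + 126 + 423 + 535 + 490 + 259 + 578 + 469 + 149 + 238 + 286) / 11 = 354.1818181818
—
[priority_sum: priority BETWEEN 3 AND 5]
order_id=800: ✗
order_id=801: ✓ → 126
order_id=802: ✓ → 423
order_id=803: ✓ → 535
order_id=804: ✗
order_id=805: ✓ → 259
order_id=806: ✓ → 578
order_id=807: ✗
order_id=808: ✓ → 149
order_id=809: ✓ → 238
order_id=810: ✗
priority_sum = 126 + 423 + 535 + 259 + 578 + 149 + 238 = 2308

priority_avg=354.1818181818, priority_sum=2308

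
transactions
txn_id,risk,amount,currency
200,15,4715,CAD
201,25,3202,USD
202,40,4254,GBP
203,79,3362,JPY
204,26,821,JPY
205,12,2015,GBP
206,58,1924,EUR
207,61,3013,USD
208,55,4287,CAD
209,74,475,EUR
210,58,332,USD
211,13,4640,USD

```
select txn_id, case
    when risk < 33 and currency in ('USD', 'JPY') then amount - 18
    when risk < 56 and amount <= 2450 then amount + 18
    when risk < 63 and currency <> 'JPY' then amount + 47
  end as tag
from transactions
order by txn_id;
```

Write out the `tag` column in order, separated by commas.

txn_id=200: risk < 63 and currency <> 'JPY' → 4762
txn_id=201: risk < 33 and currency in ('USD', 'JPY') → 3184
txn_id=202: risk < 63 and currency <> 'JPY' → 4301
txn_id=203: (no match → NULL) → NULL
txn_id=204: risk < 33 and currency in ('USD', 'JPY') → 803
txn_id=205: risk < 56 and amount <= 2450 → 2033
txn_id=206: risk < 63 and currency <> 'JPY' → 1971
txn_id=207: risk < 63 and currency <> 'JPY' → 3060
txn_id=208: risk < 63 and currency <> 'JPY' → 4334
txn_id=209: (no match → NULL) → NULL
txn_id=210: risk < 63 and currency <> 'JPY' → 379
txn_id=211: risk < 33 and currency in ('USD', 'JPY') → 4622

4762, 3184, 4301, NULL, 803, 2033, 1971, 3060, 4334, NULL, 379, 4622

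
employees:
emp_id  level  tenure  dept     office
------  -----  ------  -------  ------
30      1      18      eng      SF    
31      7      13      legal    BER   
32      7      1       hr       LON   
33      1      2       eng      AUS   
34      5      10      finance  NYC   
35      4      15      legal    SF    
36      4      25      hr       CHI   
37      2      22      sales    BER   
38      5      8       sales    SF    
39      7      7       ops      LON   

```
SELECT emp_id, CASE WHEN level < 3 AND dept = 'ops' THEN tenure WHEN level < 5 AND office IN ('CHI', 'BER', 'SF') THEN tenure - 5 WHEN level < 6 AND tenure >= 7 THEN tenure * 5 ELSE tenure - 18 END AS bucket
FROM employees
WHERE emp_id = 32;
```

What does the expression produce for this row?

emp_id = 32: level=7, tenure=1, dept=hr, office=LON.
level < 3 AND dept = 'ops' → false
level < 5 AND office IN ('CHI', 'BER', 'SF') → false
level < 6 AND tenure >= 7 → false
No prior WHEN matched → ELSE → -17

-17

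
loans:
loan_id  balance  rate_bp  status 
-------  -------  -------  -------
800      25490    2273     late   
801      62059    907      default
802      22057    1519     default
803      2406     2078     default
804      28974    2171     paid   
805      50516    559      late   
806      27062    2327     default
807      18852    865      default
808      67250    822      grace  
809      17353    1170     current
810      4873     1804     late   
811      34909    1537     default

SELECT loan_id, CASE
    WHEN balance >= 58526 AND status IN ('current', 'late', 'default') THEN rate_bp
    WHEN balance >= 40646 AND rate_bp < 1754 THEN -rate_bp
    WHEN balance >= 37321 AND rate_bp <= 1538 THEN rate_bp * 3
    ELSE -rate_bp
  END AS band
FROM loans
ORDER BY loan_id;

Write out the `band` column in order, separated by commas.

-2273, 907, -1519, -2078, -2171, -559, -2327, -865, -822, -1170, -1804, -1537

loan_id=800: ELSE → -2273
loan_id=801: balance >= 58526 AND status IN ('current', 'late', 'default') → 907
loan_id=802: ELSE → -1519
loan_id=803: ELSE → -2078
loan_id=804: ELSE → -2171
loan_id=805: balance >= 40646 AND rate_bp < 1754 → -559
loan_id=806: ELSE → -2327
loan_id=807: ELSE → -865
loan_id=808: balance >= 40646 AND rate_bp < 1754 → -822
loan_id=809: ELSE → -1170
loan_id=810: ELSE → -1804
loan_id=811: ELSE → -1537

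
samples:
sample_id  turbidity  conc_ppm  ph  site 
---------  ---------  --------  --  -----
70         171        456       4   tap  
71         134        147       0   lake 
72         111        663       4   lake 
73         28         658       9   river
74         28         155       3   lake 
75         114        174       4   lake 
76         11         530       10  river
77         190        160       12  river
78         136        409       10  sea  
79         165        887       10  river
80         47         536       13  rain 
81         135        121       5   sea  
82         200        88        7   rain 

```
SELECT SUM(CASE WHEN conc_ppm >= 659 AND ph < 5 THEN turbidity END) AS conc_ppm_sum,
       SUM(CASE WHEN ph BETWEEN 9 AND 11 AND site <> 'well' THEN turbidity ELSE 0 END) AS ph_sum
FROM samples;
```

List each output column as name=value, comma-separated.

conc_ppm_sum=111, ph_sum=340

[conc_ppm_sum: conc_ppm >= 659 AND ph < 5]
sample_id=70: ✗
sample_id=71: ✗
sample_id=72: ✓ → 111
sample_id=73: ✗
sample_id=74: ✗
sample_id=75: ✗
sample_id=76: ✗
sample_id=77: ✗
sample_id=78: ✗
sample_id=79: ✗
sample_id=80: ✗
sample_id=81: ✗
sample_id=82: ✗
conc_ppm_sum = 111
—
[ph_sum: ph BETWEEN 9 AND 11 AND site <> 'well']
sample_id=70: ✗
sample_id=71: ✗
sample_id=72: ✗
sample_id=73: ✓ → 28
sample_id=74: ✗
sample_id=75: ✗
sample_id=76: ✓ → 11
sample_id=77: ✗
sample_id=78: ✓ → 136
sample_id=79: ✓ → 165
sample_id=80: ✗
sample_id=81: ✗
sample_id=82: ✗
ph_sum = 28 + 11 + 136 + 165 = 340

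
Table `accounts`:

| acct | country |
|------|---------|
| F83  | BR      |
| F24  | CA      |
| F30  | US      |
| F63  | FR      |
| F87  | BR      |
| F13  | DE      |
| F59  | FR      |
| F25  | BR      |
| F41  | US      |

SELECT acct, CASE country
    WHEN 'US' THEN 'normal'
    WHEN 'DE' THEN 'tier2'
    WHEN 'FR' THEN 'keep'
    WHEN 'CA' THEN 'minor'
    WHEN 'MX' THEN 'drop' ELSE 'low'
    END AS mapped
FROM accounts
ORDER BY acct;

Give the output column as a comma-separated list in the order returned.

tier2, minor, low, normal, normal, keep, keep, low, low

acct=F13: country='DE' → tier2
acct=F24: country='CA' → minor
acct=F25: ELSE → low
acct=F30: country='US' → normal
acct=F41: country='US' → normal
acct=F59: country='FR' → keep
acct=F63: country='FR' → keep
acct=F83: ELSE → low
acct=F87: ELSE → low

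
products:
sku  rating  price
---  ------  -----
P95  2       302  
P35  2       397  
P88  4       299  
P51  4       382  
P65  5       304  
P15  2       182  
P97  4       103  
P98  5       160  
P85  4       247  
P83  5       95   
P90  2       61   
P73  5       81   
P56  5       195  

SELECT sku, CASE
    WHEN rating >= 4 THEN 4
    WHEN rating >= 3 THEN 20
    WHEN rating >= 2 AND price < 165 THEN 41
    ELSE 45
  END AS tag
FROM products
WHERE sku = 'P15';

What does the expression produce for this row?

sku = P15: rating=2, price=182.
rating >= 4 → false
rating >= 3 → false
rating >= 2 AND price < 165 → false
No prior WHEN matched → ELSE → 45

45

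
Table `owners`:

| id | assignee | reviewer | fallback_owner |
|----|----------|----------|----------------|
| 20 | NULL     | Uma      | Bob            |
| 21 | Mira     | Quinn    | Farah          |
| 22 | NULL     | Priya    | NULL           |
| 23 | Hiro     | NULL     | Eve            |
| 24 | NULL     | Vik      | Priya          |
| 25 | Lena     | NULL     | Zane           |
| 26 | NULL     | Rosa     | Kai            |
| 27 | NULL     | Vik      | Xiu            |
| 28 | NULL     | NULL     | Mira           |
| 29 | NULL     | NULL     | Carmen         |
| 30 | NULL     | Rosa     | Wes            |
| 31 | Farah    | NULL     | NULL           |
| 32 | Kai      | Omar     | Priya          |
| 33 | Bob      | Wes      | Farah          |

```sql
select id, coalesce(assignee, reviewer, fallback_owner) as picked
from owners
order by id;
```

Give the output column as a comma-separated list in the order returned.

id=20: assignee=NULL, reviewer=Uma → Uma
id=21: assignee=Mira → Mira
id=22: assignee=NULL, reviewer=Priya → Priya
id=23: assignee=Hiro → Hiro
id=24: assignee=NULL, reviewer=Vik → Vik
id=25: assignee=Lena → Lena
id=26: assignee=NULL, reviewer=Rosa → Rosa
id=27: assignee=NULL, reviewer=Vik → Vik
id=28: assignee=NULL, reviewer=NULL, fallback_owner=Mira → Mira
id=29: assignee=NULL, reviewer=NULL, fallback_owner=Carmen → Carmen
id=30: assignee=NULL, reviewer=Rosa → Rosa
id=31: assignee=Farah → Farah
id=32: assignee=Kai → Kai
id=33: assignee=Bob → Bob

Uma, Mira, Priya, Hiro, Vik, Lena, Rosa, Vik, Mira, Carmen, Rosa, Farah, Kai, Bob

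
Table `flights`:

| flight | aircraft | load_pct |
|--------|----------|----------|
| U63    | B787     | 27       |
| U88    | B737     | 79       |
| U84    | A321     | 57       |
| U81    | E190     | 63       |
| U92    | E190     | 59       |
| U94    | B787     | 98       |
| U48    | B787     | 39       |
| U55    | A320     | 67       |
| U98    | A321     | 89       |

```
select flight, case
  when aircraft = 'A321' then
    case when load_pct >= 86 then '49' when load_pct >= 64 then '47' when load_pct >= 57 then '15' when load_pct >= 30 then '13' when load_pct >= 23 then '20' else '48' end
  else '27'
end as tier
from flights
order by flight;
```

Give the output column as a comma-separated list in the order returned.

27, 27, 27, 27, 15, 27, 27, 27, 49

flight=U48: aircraft='B787' → outer ELSE → 27
flight=U55: aircraft='A320' → outer ELSE → 27
flight=U63: aircraft='B787' → outer ELSE → 27
flight=U81: aircraft='E190' → outer ELSE → 27
flight=U84: aircraft='A321' → inner[load_pct >= 57] → 15
flight=U88: aircraft='B737' → outer ELSE → 27
flight=U92: aircraft='E190' → outer ELSE → 27
flight=U94: aircraft='B787' → outer ELSE → 27
flight=U98: aircraft='A321' → inner[load_pct >= 86] → 49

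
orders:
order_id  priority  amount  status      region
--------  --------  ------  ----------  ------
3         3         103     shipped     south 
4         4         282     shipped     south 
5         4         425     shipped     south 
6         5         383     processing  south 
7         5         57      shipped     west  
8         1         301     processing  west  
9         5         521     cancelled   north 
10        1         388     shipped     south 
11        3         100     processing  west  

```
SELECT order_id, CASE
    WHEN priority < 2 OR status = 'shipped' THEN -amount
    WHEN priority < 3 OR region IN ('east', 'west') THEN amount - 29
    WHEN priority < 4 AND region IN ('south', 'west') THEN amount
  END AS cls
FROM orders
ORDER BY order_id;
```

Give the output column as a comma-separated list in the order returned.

-103, -282, -425, NULL, -57, -301, NULL, -388, 71

order_id=3: priority < 2 OR status = 'shipped' → -103
order_id=4: priority < 2 OR status = 'shipped' → -282
order_id=5: priority < 2 OR status = 'shipped' → -425
order_id=6: (no match → NULL) → NULL
order_id=7: priority < 2 OR status = 'shipped' → -57
order_id=8: priority < 2 OR status = 'shipped' → -301
order_id=9: (no match → NULL) → NULL
order_id=10: priority < 2 OR status = 'shipped' → -388
order_id=11: priority < 3 OR region IN ('east', 'west') → 71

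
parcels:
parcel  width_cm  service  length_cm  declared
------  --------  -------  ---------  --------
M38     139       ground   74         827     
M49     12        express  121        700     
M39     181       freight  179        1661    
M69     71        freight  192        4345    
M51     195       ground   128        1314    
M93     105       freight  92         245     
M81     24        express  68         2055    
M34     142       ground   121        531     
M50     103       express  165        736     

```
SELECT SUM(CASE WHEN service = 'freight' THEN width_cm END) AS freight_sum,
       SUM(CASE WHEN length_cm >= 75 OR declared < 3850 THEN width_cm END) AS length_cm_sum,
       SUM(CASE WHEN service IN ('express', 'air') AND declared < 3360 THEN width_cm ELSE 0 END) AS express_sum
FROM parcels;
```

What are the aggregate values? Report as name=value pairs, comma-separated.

freight_sum=357, length_cm_sum=972, express_sum=139

[freight_sum: service = 'freight']
parcel=M38: ✗
parcel=M49: ✗
parcel=M39: ✓ → 181
parcel=M69: ✓ → 71
parcel=M51: ✗
parcel=M93: ✓ → 105
parcel=M81: ✗
parcel=M34: ✗
parcel=M50: ✗
freight_sum = 181 + 71 + 105 = 357
—
[length_cm_sum: length_cm >= 75 OR declared < 3850]
parcel=M38: ✓ → 139
parcel=M49: ✓ → 12
parcel=M39: ✓ → 181
parcel=M69: ✓ → 71
parcel=M51: ✓ → 195
parcel=M93: ✓ → 105
parcel=M81: ✓ → 24
parcel=M34: ✓ → 142
parcel=M50: ✓ → 103
length_cm_sum = 139 + 12 + 181 + 71 + 195 + 105 + 24 + 142 + 103 = 972
—
[express_sum: service IN ('express', 'air') AND declared < 3360]
parcel=M38: ✗
parcel=M49: ✓ → 12
parcel=M39: ✗
parcel=M69: ✗
parcel=M51: ✗
parcel=M93: ✗
parcel=M81: ✓ → 24
parcel=M34: ✗
parcel=M50: ✓ → 103
express_sum = 12 + 24 + 103 = 139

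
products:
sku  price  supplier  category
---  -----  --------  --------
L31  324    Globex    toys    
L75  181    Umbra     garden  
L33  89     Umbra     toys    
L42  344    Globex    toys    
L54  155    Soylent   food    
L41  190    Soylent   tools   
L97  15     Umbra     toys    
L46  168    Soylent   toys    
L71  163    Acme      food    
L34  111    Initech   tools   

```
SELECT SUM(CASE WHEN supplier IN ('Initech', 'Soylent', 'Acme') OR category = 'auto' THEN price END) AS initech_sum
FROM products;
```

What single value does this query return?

787

sku=L31: ✗
sku=L75: ✗
sku=L33: ✗
sku=L42: ✗
sku=L54: ✓ → 155
sku=L41: ✓ → 190
sku=L97: ✗
sku=L46: ✓ → 168
sku=L71: ✓ → 163
sku=L34: ✓ → 111
initech_sum = 155 + 190 + 168 + 163 + 111 = 787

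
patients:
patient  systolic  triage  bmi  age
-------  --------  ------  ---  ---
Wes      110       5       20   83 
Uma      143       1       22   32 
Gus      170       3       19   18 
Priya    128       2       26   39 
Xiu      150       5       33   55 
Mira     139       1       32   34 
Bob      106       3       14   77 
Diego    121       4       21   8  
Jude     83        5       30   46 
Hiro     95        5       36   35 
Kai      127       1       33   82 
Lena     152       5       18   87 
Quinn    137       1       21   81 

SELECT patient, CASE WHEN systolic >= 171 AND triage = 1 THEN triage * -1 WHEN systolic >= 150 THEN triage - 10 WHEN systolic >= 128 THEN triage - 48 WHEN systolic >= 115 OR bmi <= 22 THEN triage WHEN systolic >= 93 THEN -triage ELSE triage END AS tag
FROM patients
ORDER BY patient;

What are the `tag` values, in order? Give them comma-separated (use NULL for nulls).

3, 4, -7, -5, 5, 1, -5, -47, -46, -47, -47, 5, -5

patient=Bob: systolic >= 115 OR bmi <= 22 → 3
patient=Diego: systolic >= 115 OR bmi <= 22 → 4
patient=Gus: systolic >= 150 → -7
patient=Hiro: systolic >= 93 → -5
patient=Jude: ELSE → 5
patient=Kai: systolic >= 115 OR bmi <= 22 → 1
patient=Lena: systolic >= 150 → -5
patient=Mira: systolic >= 128 → -47
patient=Priya: systolic >= 128 → -46
patient=Quinn: systolic >= 128 → -47
patient=Uma: systolic >= 128 → -47
patient=Wes: systolic >= 115 OR bmi <= 22 → 5
patient=Xiu: systolic >= 150 → -5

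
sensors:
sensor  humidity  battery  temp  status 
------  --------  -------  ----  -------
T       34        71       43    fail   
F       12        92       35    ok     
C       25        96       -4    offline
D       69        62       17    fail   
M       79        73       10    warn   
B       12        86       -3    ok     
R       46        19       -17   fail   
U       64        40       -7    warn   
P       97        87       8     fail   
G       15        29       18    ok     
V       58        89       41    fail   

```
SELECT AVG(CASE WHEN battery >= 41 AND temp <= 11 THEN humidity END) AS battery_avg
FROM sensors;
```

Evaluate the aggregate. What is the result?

53.25

sensor=T: ✗
sensor=F: ✗
sensor=C: ✓ → 25
sensor=D: ✗
sensor=M: ✓ → 79
sensor=B: ✓ → 12
sensor=R: ✗
sensor=U: ✗
sensor=P: ✓ → 97
sensor=G: ✗
sensor=V: ✗
battery_avg = (25 + 79 + 12 + 97) / 4 = 53.25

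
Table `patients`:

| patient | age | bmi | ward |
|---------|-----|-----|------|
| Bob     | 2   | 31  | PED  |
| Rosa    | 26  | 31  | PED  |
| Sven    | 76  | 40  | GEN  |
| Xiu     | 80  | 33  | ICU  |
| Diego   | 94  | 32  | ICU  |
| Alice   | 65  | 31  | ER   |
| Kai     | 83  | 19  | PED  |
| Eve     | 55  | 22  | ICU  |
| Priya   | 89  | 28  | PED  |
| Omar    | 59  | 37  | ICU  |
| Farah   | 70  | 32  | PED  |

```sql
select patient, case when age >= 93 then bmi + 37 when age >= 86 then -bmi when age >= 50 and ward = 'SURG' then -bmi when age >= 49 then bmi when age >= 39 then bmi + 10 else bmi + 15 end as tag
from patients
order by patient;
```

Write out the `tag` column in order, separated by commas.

patient=Alice: age >= 49 → 31
patient=Bob: ELSE → 46
patient=Diego: age >= 93 → 69
patient=Eve: age >= 49 → 22
patient=Farah: age >= 49 → 32
patient=Kai: age >= 49 → 19
patient=Omar: age >= 49 → 37
patient=Priya: age >= 86 → -28
patient=Rosa: ELSE → 46
patient=Sven: age >= 49 → 40
patient=Xiu: age >= 49 → 33

31, 46, 69, 22, 32, 19, 37, -28, 46, 40, 33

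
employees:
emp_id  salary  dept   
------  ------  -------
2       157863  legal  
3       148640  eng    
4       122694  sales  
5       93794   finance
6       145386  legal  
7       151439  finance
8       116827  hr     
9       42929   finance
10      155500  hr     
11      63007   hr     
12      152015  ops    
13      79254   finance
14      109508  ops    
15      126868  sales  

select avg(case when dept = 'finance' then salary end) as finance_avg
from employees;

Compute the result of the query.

emp_id=2: ✗
emp_id=3: ✗
emp_id=4: ✗
emp_id=5: ✓ → 93794
emp_id=6: ✗
emp_id=7: ✓ → 151439
emp_id=8: ✗
emp_id=9: ✓ → 42929
emp_id=10: ✗
emp_id=11: ✗
emp_id=12: ✗
emp_id=13: ✓ → 79254
emp_id=14: ✗
emp_id=15: ✗
finance_avg = (93794 + 151439 + 42929 + 79254) / 4 = 91854

91854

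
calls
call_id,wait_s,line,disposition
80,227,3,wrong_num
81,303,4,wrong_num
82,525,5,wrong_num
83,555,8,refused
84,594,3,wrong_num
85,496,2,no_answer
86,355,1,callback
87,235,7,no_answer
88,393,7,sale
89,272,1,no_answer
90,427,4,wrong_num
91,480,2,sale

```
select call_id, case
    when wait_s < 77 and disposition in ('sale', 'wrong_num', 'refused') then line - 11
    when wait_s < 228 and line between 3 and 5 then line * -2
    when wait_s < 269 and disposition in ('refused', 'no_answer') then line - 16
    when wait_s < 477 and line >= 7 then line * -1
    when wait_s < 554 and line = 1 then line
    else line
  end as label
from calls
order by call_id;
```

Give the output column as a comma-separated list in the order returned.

-6, 4, 5, 8, 3, 2, 1, -9, -7, 1, 4, 2

call_id=80: wait_s < 228 and line between 3 and 5 → -6
call_id=81: ELSE → 4
call_id=82: ELSE → 5
call_id=83: ELSE → 8
call_id=84: ELSE → 3
call_id=85: ELSE → 2
call_id=86: wait_s < 554 and line = 1 → 1
call_id=87: wait_s < 269 and disposition in ('refused', 'no_answer') → -9
call_id=88: wait_s < 477 and line >= 7 → -7
call_id=89: wait_s < 554 and line = 1 → 1
call_id=90: ELSE → 4
call_id=91: ELSE → 2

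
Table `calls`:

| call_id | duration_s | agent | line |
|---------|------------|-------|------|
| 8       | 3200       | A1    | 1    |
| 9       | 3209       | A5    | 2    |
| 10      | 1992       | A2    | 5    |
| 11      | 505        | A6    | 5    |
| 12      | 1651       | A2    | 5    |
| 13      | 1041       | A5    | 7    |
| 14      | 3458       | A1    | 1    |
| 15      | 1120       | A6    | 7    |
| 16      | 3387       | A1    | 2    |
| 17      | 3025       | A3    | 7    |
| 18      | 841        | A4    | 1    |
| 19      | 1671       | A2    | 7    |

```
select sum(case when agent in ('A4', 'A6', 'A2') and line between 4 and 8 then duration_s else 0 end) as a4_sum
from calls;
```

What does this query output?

6939

call_id=8: ✗
call_id=9: ✗
call_id=10: ✓ → 1992
call_id=11: ✓ → 505
call_id=12: ✓ → 1651
call_id=13: ✗
call_id=14: ✗
call_id=15: ✓ → 1120
call_id=16: ✗
call_id=17: ✗
call_id=18: ✗
call_id=19: ✓ → 1671
a4_sum = 1992 + 505 + 1651 + 1120 + 1671 = 6939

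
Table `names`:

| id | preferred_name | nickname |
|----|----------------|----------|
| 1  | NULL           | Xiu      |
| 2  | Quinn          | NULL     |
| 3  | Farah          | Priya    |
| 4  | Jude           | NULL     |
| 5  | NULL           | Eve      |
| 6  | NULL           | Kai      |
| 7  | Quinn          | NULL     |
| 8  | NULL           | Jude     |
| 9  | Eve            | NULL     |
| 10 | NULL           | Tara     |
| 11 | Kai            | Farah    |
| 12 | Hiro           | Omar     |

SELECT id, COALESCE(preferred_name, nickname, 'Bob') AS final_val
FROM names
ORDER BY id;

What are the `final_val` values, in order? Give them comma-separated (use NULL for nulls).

id=1: preferred_name=NULL, nickname=Xiu → Xiu
id=2: preferred_name=Quinn → Quinn
id=3: preferred_name=Farah → Farah
id=4: preferred_name=Jude → Jude
id=5: preferred_name=NULL, nickname=Eve → Eve
id=6: preferred_name=NULL, nickname=Kai → Kai
id=7: preferred_name=Quinn → Quinn
id=8: preferred_name=NULL, nickname=Jude → Jude
id=9: preferred_name=Eve → Eve
id=10: preferred_name=NULL, nickname=Tara → Tara
id=11: preferred_name=Kai → Kai
id=12: preferred_name=Hiro → Hiro

Xiu, Quinn, Farah, Jude, Eve, Kai, Quinn, Jude, Eve, Tara, Kai, Hiro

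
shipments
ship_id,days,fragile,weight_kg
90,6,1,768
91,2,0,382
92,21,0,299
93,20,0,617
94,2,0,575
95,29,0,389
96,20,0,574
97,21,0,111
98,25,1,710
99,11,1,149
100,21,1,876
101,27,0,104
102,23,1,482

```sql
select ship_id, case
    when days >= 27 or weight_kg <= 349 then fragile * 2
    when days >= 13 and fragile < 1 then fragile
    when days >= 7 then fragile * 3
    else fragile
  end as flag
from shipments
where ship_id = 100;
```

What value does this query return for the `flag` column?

ship_id = 100: days=21, fragile=1, weight_kg=876.
days >= 27 or weight_kg <= 349 → false
days >= 13 and fragile < 1 → false
days >= 7 → true → 3

3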